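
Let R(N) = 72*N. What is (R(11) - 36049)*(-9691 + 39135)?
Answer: -1038107108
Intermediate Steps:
(R(11) - 36049)*(-9691 + 39135) = (72*11 - 36049)*(-9691 + 39135) = (792 - 36049)*29444 = -35257*29444 = -1038107108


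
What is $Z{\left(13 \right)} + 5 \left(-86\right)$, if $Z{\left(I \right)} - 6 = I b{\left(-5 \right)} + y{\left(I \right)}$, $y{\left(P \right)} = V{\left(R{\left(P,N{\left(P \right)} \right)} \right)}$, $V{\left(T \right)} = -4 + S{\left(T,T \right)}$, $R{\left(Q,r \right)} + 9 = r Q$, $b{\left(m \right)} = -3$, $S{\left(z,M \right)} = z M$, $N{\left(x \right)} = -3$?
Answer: $1837$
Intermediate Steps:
$S{\left(z,M \right)} = M z$
$R{\left(Q,r \right)} = -9 + Q r$ ($R{\left(Q,r \right)} = -9 + r Q = -9 + Q r$)
$V{\left(T \right)} = -4 + T^{2}$ ($V{\left(T \right)} = -4 + T T = -4 + T^{2}$)
$y{\left(P \right)} = -4 + \left(-9 - 3 P\right)^{2}$ ($y{\left(P \right)} = -4 + \left(-9 + P \left(-3\right)\right)^{2} = -4 + \left(-9 - 3 P\right)^{2}$)
$Z{\left(I \right)} = 2 - 3 I + 9 \left(3 + I\right)^{2}$ ($Z{\left(I \right)} = 6 + \left(I \left(-3\right) + \left(-4 + 9 \left(3 + I\right)^{2}\right)\right) = 6 - \left(4 - 9 \left(3 + I\right)^{2} + 3 I\right) = 2 - 3 I + 9 \left(3 + I\right)^{2}$)
$Z{\left(13 \right)} + 5 \left(-86\right) = \left(83 + 9 \cdot 13^{2} + 51 \cdot 13\right) + 5 \left(-86\right) = \left(83 + 9 \cdot 169 + 663\right) - 430 = \left(83 + 1521 + 663\right) - 430 = 2267 - 430 = 1837$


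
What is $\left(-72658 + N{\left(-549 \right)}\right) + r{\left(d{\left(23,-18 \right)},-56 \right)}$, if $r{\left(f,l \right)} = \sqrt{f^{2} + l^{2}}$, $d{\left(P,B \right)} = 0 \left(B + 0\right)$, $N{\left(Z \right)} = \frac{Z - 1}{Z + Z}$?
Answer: $- \frac{39858223}{549} \approx -72602.0$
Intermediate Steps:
$N{\left(Z \right)} = \frac{-1 + Z}{2 Z}$
$d{\left(P,B \right)} = 0$ ($d{\left(P,B \right)} = 0 B = 0$)
$\left(-72658 + N{\left(-549 \right)}\right) + r{\left(d{\left(23,-18 \right)},-56 \right)} = \left(-72658 + \frac{-1 - 549}{2 \left(-549\right)}\right) + \sqrt{0^{2} + \left(-56\right)^{2}} = \left(-72658 + \frac{1}{2} \left(- \frac{1}{549}\right) \left(-550\right)\right) + \sqrt{0 + 3136} = \left(-72658 + \frac{275}{549}\right) + \sqrt{3136} = - \frac{39888967}{549} + 56 = - \frac{39858223}{549}$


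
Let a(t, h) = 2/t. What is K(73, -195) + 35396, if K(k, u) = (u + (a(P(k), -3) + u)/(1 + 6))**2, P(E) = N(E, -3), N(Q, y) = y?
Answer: 37530760/441 ≈ 85104.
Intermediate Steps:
P(E) = -3
K(k, u) = (-2/21 + 8*u/7)**2 (K(k, u) = (u + (2/(-3) + u)/(1 + 6))**2 = (u + (2*(-1/3) + u)/7)**2 = (u + (-2/3 + u)*(1/7))**2 = (u + (-2/21 + u/7))**2 = (-2/21 + 8*u/7)**2)
K(73, -195) + 35396 = 4*(-1 + 12*(-195))**2/441 + 35396 = 4*(-1 - 2340)**2/441 + 35396 = (4/441)*(-2341)**2 + 35396 = (4/441)*5480281 + 35396 = 21921124/441 + 35396 = 37530760/441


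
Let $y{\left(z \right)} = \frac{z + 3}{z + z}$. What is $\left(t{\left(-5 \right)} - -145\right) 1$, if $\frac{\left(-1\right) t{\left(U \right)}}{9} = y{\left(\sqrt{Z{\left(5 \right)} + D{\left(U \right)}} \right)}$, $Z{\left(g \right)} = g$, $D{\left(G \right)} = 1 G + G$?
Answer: $\frac{281}{2} + \frac{27 i \sqrt{5}}{10} \approx 140.5 + 6.0374 i$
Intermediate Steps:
$D{\left(G \right)} = 2 G$ ($D{\left(G \right)} = G + G = 2 G$)
$y{\left(z \right)} = \frac{3 + z}{2 z}$
$t{\left(U \right)} = - \frac{9 \left(3 + \sqrt{5 + 2 U}\right)}{2 \sqrt{5 + 2 U}}$ ($t{\left(U \right)} = - 9 \frac{3 + \sqrt{5 + 2 U}}{2 \sqrt{5 + 2 U}} = - \frac{9 \left(3 + \sqrt{5 + 2 U}\right)}{2 \sqrt{5 + 2 U}}$)
$\left(t{\left(-5 \right)} - -145\right) 1 = \left(\left(- \frac{9}{2} - \frac{27}{2 \sqrt{5 + 2 \left(-5\right)}}\right) - -145\right) 1 = \left(\left(- \frac{9}{2} - \frac{27}{2 \sqrt{5 - 10}}\right) + 145\right) 1 = \left(\left(- \frac{9}{2} - \frac{27}{2 i \sqrt{5}}\right) + 145\right) 1 = \left(\left(- \frac{9}{2} - \frac{27 \left(- \frac{i \sqrt{5}}{5}\right)}{2}\right) + 145\right) 1 = \left(\left(- \frac{9}{2} + \frac{27 i \sqrt{5}}{10}\right) + 145\right) 1 = \left(\frac{281}{2} + \frac{27 i \sqrt{5}}{10}\right) 1 = \frac{281}{2} + \frac{27 i \sqrt{5}}{10}$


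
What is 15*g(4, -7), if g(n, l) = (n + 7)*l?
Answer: -1155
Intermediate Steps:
g(n, l) = l*(7 + n) (g(n, l) = (7 + n)*l = l*(7 + n))
15*g(4, -7) = 15*(-7*(7 + 4)) = 15*(-7*11) = 15*(-77) = -1155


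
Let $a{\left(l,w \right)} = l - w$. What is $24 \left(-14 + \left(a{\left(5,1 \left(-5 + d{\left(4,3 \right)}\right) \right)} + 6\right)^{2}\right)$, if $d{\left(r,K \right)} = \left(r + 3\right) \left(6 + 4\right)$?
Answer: $69648$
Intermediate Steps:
$d{\left(r,K \right)} = 30 + 10 r$ ($d{\left(r,K \right)} = \left(3 + r\right) 10 = 30 + 10 r$)
$24 \left(-14 + \left(a{\left(5,1 \left(-5 + d{\left(4,3 \right)}\right) \right)} + 6\right)^{2}\right) = 24 \left(-14 + \left(\left(5 - 1 \left(-5 + \left(30 + 10 \cdot 4\right)\right)\right) + 6\right)^{2}\right) = 24 \left(-14 + \left(\left(5 - 1 \left(-5 + \left(30 + 40\right)\right)\right) + 6\right)^{2}\right) = 24 \left(-14 + \left(\left(5 - 1 \left(-5 + 70\right)\right) + 6\right)^{2}\right) = 24 \left(-14 + \left(\left(5 - 1 \cdot 65\right) + 6\right)^{2}\right) = 24 \left(-14 + \left(\left(5 - 65\right) + 6\right)^{2}\right) = 24 \left(-14 + \left(-60 + 6\right)^{2}\right) = 24 \left(-14 + \left(-54\right)^{2}\right) = 24 \left(-14 + 2916\right) = 24 \cdot 2902 = 69648$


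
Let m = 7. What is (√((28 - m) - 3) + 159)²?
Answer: 25299 + 954*√2 ≈ 26648.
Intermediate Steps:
(√((28 - m) - 3) + 159)² = (√((28 - 1*7) - 3) + 159)² = (√((28 - 7) - 3) + 159)² = (√(21 - 3) + 159)² = (√18 + 159)² = (3*√2 + 159)² = (159 + 3*√2)²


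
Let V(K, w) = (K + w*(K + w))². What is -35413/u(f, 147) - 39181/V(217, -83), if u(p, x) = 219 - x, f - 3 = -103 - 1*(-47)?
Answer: -155973416791/317117400 ≈ -491.85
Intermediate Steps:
f = -53 (f = 3 + (-103 - 1*(-47)) = 3 + (-103 + 47) = 3 - 56 = -53)
-35413/u(f, 147) - 39181/V(217, -83) = -35413/(219 - 1*147) - 39181/(217 + (-83)² + 217*(-83))² = -35413/(219 - 147) - 39181/(217 + 6889 - 18011)² = -35413/72 - 39181/((-10905)²) = -35413*1/72 - 39181/118919025 = -35413/72 - 39181*1/118919025 = -35413/72 - 39181/118919025 = -155973416791/317117400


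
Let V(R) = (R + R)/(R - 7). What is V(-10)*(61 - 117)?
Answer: -1120/17 ≈ -65.882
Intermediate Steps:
V(R) = 2*R/(-7 + R) (V(R) = (2*R)/(-7 + R) = 2*R/(-7 + R))
V(-10)*(61 - 117) = (2*(-10)/(-7 - 10))*(61 - 117) = (2*(-10)/(-17))*(-56) = (2*(-10)*(-1/17))*(-56) = (20/17)*(-56) = -1120/17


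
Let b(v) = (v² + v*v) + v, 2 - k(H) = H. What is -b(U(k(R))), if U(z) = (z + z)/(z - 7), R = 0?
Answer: -12/25 ≈ -0.48000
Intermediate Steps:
k(H) = 2 - H
U(z) = 2*z/(-7 + z) (U(z) = (2*z)/(-7 + z) = 2*z/(-7 + z))
b(v) = v + 2*v² (b(v) = (v² + v²) + v = 2*v² + v = v + 2*v²)
-b(U(k(R))) = -2*(2 - 1*0)/(-7 + (2 - 1*0))*(1 + 2*(2*(2 - 1*0)/(-7 + (2 - 1*0)))) = -2*(2 + 0)/(-7 + (2 + 0))*(1 + 2*(2*(2 + 0)/(-7 + (2 + 0)))) = -2*2/(-7 + 2)*(1 + 2*(2*2/(-7 + 2))) = -2*2/(-5)*(1 + 2*(2*2/(-5))) = -2*2*(-⅕)*(1 + 2*(2*2*(-⅕))) = -(-4)*(1 + 2*(-⅘))/5 = -(-4)*(1 - 8/5)/5 = -(-4)*(-3)/(5*5) = -1*12/25 = -12/25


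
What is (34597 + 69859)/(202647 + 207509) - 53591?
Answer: -5495141435/102539 ≈ -53591.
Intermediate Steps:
(34597 + 69859)/(202647 + 207509) - 53591 = 104456/410156 - 53591 = 104456*(1/410156) - 53591 = 26114/102539 - 53591 = -5495141435/102539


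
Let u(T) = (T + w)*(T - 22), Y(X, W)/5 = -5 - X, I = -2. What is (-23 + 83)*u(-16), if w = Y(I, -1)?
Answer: 70680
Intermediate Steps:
Y(X, W) = -25 - 5*X (Y(X, W) = 5*(-5 - X) = -25 - 5*X)
w = -15 (w = -25 - 5*(-2) = -25 + 10 = -15)
u(T) = (-22 + T)*(-15 + T) (u(T) = (T - 15)*(T - 22) = (-15 + T)*(-22 + T) = (-22 + T)*(-15 + T))
(-23 + 83)*u(-16) = (-23 + 83)*(330 + (-16)² - 37*(-16)) = 60*(330 + 256 + 592) = 60*1178 = 70680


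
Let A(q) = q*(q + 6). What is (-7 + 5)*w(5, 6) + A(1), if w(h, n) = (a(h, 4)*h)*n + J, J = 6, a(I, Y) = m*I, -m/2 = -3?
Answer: -1805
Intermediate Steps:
m = 6 (m = -2*(-3) = 6)
a(I, Y) = 6*I
A(q) = q*(6 + q)
w(h, n) = 6 + 6*n*h² (w(h, n) = ((6*h)*h)*n + 6 = (6*h²)*n + 6 = 6*n*h² + 6 = 6 + 6*n*h²)
(-7 + 5)*w(5, 6) + A(1) = (-7 + 5)*(6 + 6*6*5²) + 1*(6 + 1) = -2*(6 + 6*6*25) + 1*7 = -2*(6 + 900) + 7 = -2*906 + 7 = -1812 + 7 = -1805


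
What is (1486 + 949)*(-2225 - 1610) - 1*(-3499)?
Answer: -9334726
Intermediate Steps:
(1486 + 949)*(-2225 - 1610) - 1*(-3499) = 2435*(-3835) + 3499 = -9338225 + 3499 = -9334726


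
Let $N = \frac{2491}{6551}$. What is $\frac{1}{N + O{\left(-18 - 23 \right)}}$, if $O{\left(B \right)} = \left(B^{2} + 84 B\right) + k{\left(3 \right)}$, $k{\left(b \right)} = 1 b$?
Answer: $- \frac{6551}{11527269} \approx -0.0005683$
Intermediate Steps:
$k{\left(b \right)} = b$
$N = \frac{2491}{6551}$ ($N = 2491 \cdot \frac{1}{6551} = \frac{2491}{6551} \approx 0.38025$)
$O{\left(B \right)} = 3 + B^{2} + 84 B$ ($O{\left(B \right)} = \left(B^{2} + 84 B\right) + 3 = 3 + B^{2} + 84 B$)
$\frac{1}{N + O{\left(-18 - 23 \right)}} = \frac{1}{\frac{2491}{6551} + \left(3 + \left(-18 - 23\right)^{2} + 84 \left(-18 - 23\right)\right)} = \frac{1}{\frac{2491}{6551} + \left(3 + \left(-41\right)^{2} + 84 \left(-41\right)\right)} = \frac{1}{\frac{2491}{6551} + \left(3 + 1681 - 3444\right)} = \frac{1}{\frac{2491}{6551} - 1760} = \frac{1}{- \frac{11527269}{6551}} = - \frac{6551}{11527269}$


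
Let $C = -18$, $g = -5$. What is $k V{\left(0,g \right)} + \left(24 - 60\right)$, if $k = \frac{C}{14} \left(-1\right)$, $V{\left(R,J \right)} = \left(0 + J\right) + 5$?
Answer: $-36$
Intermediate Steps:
$V{\left(R,J \right)} = 5 + J$ ($V{\left(R,J \right)} = J + 5 = 5 + J$)
$k = \frac{9}{7}$ ($k = - \frac{18}{14} \left(-1\right) = \left(-18\right) \frac{1}{14} \left(-1\right) = \left(- \frac{9}{7}\right) \left(-1\right) = \frac{9}{7} \approx 1.2857$)
$k V{\left(0,g \right)} + \left(24 - 60\right) = \frac{9 \left(5 - 5\right)}{7} + \left(24 - 60\right) = \frac{9}{7} \cdot 0 + \left(24 - 60\right) = 0 - 36 = -36$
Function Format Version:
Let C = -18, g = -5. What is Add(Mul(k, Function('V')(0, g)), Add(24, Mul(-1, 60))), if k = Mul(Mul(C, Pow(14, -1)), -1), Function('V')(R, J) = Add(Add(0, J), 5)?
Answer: -36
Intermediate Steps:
Function('V')(R, J) = Add(5, J) (Function('V')(R, J) = Add(J, 5) = Add(5, J))
k = Rational(9, 7) (k = Mul(Mul(-18, Pow(14, -1)), -1) = Mul(Mul(-18, Rational(1, 14)), -1) = Mul(Rational(-9, 7), -1) = Rational(9, 7) ≈ 1.2857)
Add(Mul(k, Function('V')(0, g)), Add(24, Mul(-1, 60))) = Add(Mul(Rational(9, 7), Add(5, -5)), Add(24, Mul(-1, 60))) = Add(Mul(Rational(9, 7), 0), Add(24, -60)) = Add(0, -36) = -36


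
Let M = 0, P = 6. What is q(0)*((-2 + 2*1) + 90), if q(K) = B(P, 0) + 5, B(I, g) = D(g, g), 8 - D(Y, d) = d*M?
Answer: 1170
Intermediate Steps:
D(Y, d) = 8 (D(Y, d) = 8 - d*0 = 8 - 1*0 = 8 + 0 = 8)
B(I, g) = 8
q(K) = 13 (q(K) = 8 + 5 = 13)
q(0)*((-2 + 2*1) + 90) = 13*((-2 + 2*1) + 90) = 13*((-2 + 2) + 90) = 13*(0 + 90) = 13*90 = 1170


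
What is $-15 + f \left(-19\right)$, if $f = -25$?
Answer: $460$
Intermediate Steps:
$-15 + f \left(-19\right) = -15 - -475 = -15 + 475 = 460$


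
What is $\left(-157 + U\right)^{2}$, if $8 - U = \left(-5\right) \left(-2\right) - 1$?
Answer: $24964$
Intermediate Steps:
$U = -1$ ($U = 8 - \left(\left(-5\right) \left(-2\right) - 1\right) = 8 - \left(10 - 1\right) = 8 - 9 = -1$)
$\left(-157 + U\right)^{2} = \left(-157 - 1\right)^{2} = \left(-158\right)^{2} = 24964$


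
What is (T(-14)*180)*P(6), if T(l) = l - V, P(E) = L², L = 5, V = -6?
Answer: -36000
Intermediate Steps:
P(E) = 25 (P(E) = 5² = 25)
T(l) = 6 + l (T(l) = l - 1*(-6) = l + 6 = 6 + l)
(T(-14)*180)*P(6) = ((6 - 14)*180)*25 = -8*180*25 = -1440*25 = -36000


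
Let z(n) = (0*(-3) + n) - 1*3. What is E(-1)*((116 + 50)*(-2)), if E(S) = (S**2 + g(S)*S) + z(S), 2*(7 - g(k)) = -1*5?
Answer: 4150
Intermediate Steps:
z(n) = -3 + n (z(n) = (0 + n) - 3 = n - 3 = -3 + n)
g(k) = 19/2 (g(k) = 7 - (-1)*5/2 = 7 - 1/2*(-5) = 7 + 5/2 = 19/2)
E(S) = -3 + S**2 + 21*S/2 (E(S) = (S**2 + 19*S/2) + (-3 + S) = -3 + S**2 + 21*S/2)
E(-1)*((116 + 50)*(-2)) = (-3 + (-1)**2 + (21/2)*(-1))*((116 + 50)*(-2)) = (-3 + 1 - 21/2)*(166*(-2)) = -25/2*(-332) = 4150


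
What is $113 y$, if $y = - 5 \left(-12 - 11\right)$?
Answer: $12995$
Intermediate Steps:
$y = 115$ ($y = \left(-5\right) \left(-23\right) = 115$)
$113 y = 113 \cdot 115 = 12995$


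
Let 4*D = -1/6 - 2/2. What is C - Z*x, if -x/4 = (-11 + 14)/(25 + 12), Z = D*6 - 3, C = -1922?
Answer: -71171/37 ≈ -1923.5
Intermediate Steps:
D = -7/24 (D = (-1/6 - 2/2)/4 = (-1*⅙ - 2*½)/4 = (-⅙ - 1)/4 = (¼)*(-7/6) = -7/24 ≈ -0.29167)
Z = -19/4 (Z = -7/24*6 - 3 = -7/4 - 3 = -19/4 ≈ -4.7500)
x = -12/37 (x = -4*(-11 + 14)/(25 + 12) = -12/37 ≈ -0.32432)
C - Z*x = -1922 - (-19)*(-12)/(4*37) = -1922 - 1*57/37 = -1922 - 57/37 = -71171/37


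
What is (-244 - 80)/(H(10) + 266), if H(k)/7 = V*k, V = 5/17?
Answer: -459/406 ≈ -1.1305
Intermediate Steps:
V = 5/17 (V = 5*(1/17) = 5/17 ≈ 0.29412)
H(k) = 35*k/17 (H(k) = 7*(5*k/17) = 35*k/17)
(-244 - 80)/(H(10) + 266) = (-244 - 80)/((35/17)*10 + 266) = -324/(350/17 + 266) = -324/4872/17 = -324*17/4872 = -459/406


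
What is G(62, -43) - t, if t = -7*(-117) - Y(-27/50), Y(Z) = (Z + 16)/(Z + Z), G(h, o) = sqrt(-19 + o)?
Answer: -44999/54 + I*sqrt(62) ≈ -833.31 + 7.874*I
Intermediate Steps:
Y(Z) = (16 + Z)/(2*Z) (Y(Z) = (16 + Z)/((2*Z)) = (16 + Z)*(1/(2*Z)) = (16 + Z)/(2*Z))
t = 44999/54 (t = -7*(-117) - (16 - 27/50)/(2*((-27/50))) = 819 - (16 - 27*1/50)/(2*((-27*1/50))) = 819 - (16 - 27/50)/(2*(-27/50)) = 819 - (-50)*773/(2*27*50) = 819 - 1*(-773/54) = 819 + 773/54 = 44999/54 ≈ 833.31)
G(62, -43) - t = sqrt(-19 - 43) - 1*44999/54 = sqrt(-62) - 44999/54 = I*sqrt(62) - 44999/54 = -44999/54 + I*sqrt(62)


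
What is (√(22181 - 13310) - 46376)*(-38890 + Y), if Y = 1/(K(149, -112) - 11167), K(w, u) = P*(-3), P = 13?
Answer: 10105361495108/5603 - 435801341*√8871/11206 ≈ 1.7999e+9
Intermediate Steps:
K(w, u) = -39 (K(w, u) = 13*(-3) = -39)
Y = -1/11206 (Y = 1/(-39 - 11167) = 1/(-11206) = -1/11206 ≈ -8.9238e-5)
(√(22181 - 13310) - 46376)*(-38890 + Y) = (√(22181 - 13310) - 46376)*(-38890 - 1/11206) = (√8871 - 46376)*(-435801341/11206) = (-46376 + √8871)*(-435801341/11206) = 10105361495108/5603 - 435801341*√8871/11206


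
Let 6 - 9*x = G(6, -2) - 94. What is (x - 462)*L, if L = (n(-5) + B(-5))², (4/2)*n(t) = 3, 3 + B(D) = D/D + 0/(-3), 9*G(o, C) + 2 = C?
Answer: -18259/162 ≈ -112.71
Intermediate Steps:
G(o, C) = -2/9 + C/9
B(D) = -2 (B(D) = -3 + (D/D + 0/(-3)) = -3 + (1 + 0*(-⅓)) = -3 + (1 + 0) = -3 + 1 = -2)
n(t) = 3/2 (n(t) = (½)*3 = 3/2)
L = ¼ (L = (3/2 - 2)² = (-½)² = ¼ ≈ 0.25000)
x = 904/81 (x = ⅔ - ((-2/9 + (⅑)*(-2)) - 94)/9 = ⅔ - ((-2/9 - 2/9) - 94)/9 = ⅔ - (-4/9 - 94)/9 = ⅔ - ⅑*(-850/9) = ⅔ + 850/81 = 904/81 ≈ 11.160)
(x - 462)*L = (904/81 - 462)*(¼) = -36518/81*¼ = -18259/162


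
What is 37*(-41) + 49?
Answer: -1468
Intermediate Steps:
37*(-41) + 49 = -1517 + 49 = -1468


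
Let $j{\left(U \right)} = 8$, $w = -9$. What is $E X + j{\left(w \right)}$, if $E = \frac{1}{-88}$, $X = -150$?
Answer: $\frac{427}{44} \approx 9.7045$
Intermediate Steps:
$E = - \frac{1}{88} \approx -0.011364$
$E X + j{\left(w \right)} = \left(- \frac{1}{88}\right) \left(-150\right) + 8 = \frac{75}{44} + 8 = \frac{427}{44}$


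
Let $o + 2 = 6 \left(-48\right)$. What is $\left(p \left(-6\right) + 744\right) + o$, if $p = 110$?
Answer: $-206$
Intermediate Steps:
$o = -290$ ($o = -2 + 6 \left(-48\right) = -2 - 288 = -290$)
$\left(p \left(-6\right) + 744\right) + o = \left(110 \left(-6\right) + 744\right) - 290 = \left(-660 + 744\right) - 290 = 84 - 290 = -206$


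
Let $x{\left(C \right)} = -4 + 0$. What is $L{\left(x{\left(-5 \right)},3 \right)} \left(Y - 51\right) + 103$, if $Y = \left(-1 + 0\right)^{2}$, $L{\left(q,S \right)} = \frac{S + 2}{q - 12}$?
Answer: $\frac{949}{8} \approx 118.63$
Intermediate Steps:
$x{\left(C \right)} = -4$
$L{\left(q,S \right)} = \frac{2 + S}{-12 + q}$
$Y = 1$ ($Y = \left(-1\right)^{2} = 1$)
$L{\left(x{\left(-5 \right)},3 \right)} \left(Y - 51\right) + 103 = \frac{2 + 3}{-12 - 4} \left(1 - 51\right) + 103 = \frac{1}{-16} \cdot 5 \left(1 - 51\right) + 103 = \left(- \frac{1}{16}\right) 5 \left(-50\right) + 103 = \left(- \frac{5}{16}\right) \left(-50\right) + 103 = \frac{125}{8} + 103 = \frac{949}{8}$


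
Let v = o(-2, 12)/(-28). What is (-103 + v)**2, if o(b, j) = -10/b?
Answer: 8346321/784 ≈ 10646.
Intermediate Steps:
v = -5/28 (v = -10/(-2)/(-28) = -10*(-1/2)*(-1/28) = 5*(-1/28) = -5/28 ≈ -0.17857)
(-103 + v)**2 = (-103 - 5/28)**2 = (-2889/28)**2 = 8346321/784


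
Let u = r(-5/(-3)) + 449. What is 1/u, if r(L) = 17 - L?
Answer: 3/1393 ≈ 0.0021536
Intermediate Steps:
u = 1393/3 (u = (17 - (-5)/(-3)) + 449 = (17 - (-5)*(-1)/3) + 449 = (17 - 1*5/3) + 449 = (17 - 5/3) + 449 = 46/3 + 449 = 1393/3 ≈ 464.33)
1/u = 1/(1393/3) = 3/1393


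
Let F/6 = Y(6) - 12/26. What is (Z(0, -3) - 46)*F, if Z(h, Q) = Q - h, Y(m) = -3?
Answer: 13230/13 ≈ 1017.7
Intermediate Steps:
F = -270/13 (F = 6*(-3 - 12/26) = 6*(-3 - 12*1/26) = 6*(-3 - 6/13) = 6*(-45/13) = -270/13 ≈ -20.769)
(Z(0, -3) - 46)*F = ((-3 - 1*0) - 46)*(-270/13) = ((-3 + 0) - 46)*(-270/13) = (-3 - 46)*(-270/13) = -49*(-270/13) = 13230/13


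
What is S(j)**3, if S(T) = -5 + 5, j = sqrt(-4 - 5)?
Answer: 0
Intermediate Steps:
j = 3*I (j = sqrt(-9) = 3*I ≈ 3.0*I)
S(T) = 0
S(j)**3 = 0**3 = 0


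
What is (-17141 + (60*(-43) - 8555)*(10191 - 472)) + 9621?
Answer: -108228585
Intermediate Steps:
(-17141 + (60*(-43) - 8555)*(10191 - 472)) + 9621 = (-17141 + (-2580 - 8555)*9719) + 9621 = (-17141 - 11135*9719) + 9621 = (-17141 - 108221065) + 9621 = -108238206 + 9621 = -108228585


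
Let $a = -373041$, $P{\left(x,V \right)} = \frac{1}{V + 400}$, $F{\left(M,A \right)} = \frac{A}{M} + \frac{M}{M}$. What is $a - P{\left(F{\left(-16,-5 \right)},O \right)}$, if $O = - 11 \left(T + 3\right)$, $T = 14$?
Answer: $- \frac{79457734}{213} \approx -3.7304 \cdot 10^{5}$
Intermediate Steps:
$F{\left(M,A \right)} = 1 + \frac{A}{M}$ ($F{\left(M,A \right)} = \frac{A}{M} + 1 = 1 + \frac{A}{M}$)
$O = -187$ ($O = - 11 \left(14 + 3\right) = \left(-11\right) 17 = -187$)
$P{\left(x,V \right)} = \frac{1}{400 + V}$
$a - P{\left(F{\left(-16,-5 \right)},O \right)} = -373041 - \frac{1}{400 - 187} = -373041 - \frac{1}{213} = - \frac{79457734}{213}$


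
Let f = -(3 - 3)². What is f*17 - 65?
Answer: -65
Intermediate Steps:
f = 0 (f = -1*0² = -1*0 = 0)
f*17 - 65 = 0*17 - 65 = 0 - 65 = -65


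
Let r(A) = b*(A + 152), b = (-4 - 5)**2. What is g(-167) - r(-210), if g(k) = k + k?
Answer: 4364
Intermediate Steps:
b = 81 (b = (-9)**2 = 81)
r(A) = 12312 + 81*A (r(A) = 81*(A + 152) = 81*(152 + A) = 12312 + 81*A)
g(k) = 2*k
g(-167) - r(-210) = 2*(-167) - (12312 + 81*(-210)) = -334 - (12312 - 17010) = -334 - 1*(-4698) = -334 + 4698 = 4364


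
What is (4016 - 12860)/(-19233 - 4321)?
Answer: 4422/11777 ≈ 0.37548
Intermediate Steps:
(4016 - 12860)/(-19233 - 4321) = -8844/(-23554) = -8844*(-1/23554) = 4422/11777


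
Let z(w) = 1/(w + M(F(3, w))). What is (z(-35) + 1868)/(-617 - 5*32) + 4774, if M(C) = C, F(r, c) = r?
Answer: 39546987/8288 ≈ 4771.6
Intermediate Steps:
z(w) = 1/(3 + w) (z(w) = 1/(w + 3) = 1/(3 + w))
(z(-35) + 1868)/(-617 - 5*32) + 4774 = (1/(3 - 35) + 1868)/(-617 - 5*32) + 4774 = (1/(-32) + 1868)/(-617 - 160) + 4774 = (-1/32 + 1868)/(-777) + 4774 = (59775/32)*(-1/777) + 4774 = -19925/8288 + 4774 = 39546987/8288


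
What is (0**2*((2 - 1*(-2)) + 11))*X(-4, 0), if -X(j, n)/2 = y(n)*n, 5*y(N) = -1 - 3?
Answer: 0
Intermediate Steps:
y(N) = -4/5 (y(N) = (-1 - 3)/5 = (1/5)*(-4) = -4/5)
X(j, n) = 8*n/5 (X(j, n) = -(-8)*n/5 = 8*n/5)
(0**2*((2 - 1*(-2)) + 11))*X(-4, 0) = (0**2*((2 - 1*(-2)) + 11))*((8/5)*0) = (0*((2 + 2) + 11))*0 = (0*(4 + 11))*0 = (0*15)*0 = 0*0 = 0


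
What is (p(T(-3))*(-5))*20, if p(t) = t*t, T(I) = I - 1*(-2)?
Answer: -100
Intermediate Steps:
T(I) = 2 + I (T(I) = I + 2 = 2 + I)
p(t) = t**2
(p(T(-3))*(-5))*20 = ((2 - 3)**2*(-5))*20 = ((-1)**2*(-5))*20 = (1*(-5))*20 = -5*20 = -100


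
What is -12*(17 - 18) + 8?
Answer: 20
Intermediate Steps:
-12*(17 - 18) + 8 = -12*(-1) + 8 = 12 + 8 = 20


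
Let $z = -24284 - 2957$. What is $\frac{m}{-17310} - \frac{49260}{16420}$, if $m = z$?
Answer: $- \frac{24689}{17310} \approx -1.4263$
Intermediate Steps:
$z = -27241$
$m = -27241$
$\frac{m}{-17310} - \frac{49260}{16420} = - \frac{27241}{-17310} - \frac{49260}{16420} = \left(-27241\right) \left(- \frac{1}{17310}\right) - 3 = \frac{27241}{17310} - 3 = - \frac{24689}{17310}$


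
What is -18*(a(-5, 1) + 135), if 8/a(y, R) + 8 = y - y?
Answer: -2412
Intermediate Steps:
a(y, R) = -1 (a(y, R) = 8/(-8 + (y - y)) = 8/(-8 + 0) = 8/(-8) = 8*(-⅛) = -1)
-18*(a(-5, 1) + 135) = -18*(-1 + 135) = -18*134 = -2412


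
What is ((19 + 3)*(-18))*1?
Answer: -396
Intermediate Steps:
((19 + 3)*(-18))*1 = (22*(-18))*1 = -396*1 = -396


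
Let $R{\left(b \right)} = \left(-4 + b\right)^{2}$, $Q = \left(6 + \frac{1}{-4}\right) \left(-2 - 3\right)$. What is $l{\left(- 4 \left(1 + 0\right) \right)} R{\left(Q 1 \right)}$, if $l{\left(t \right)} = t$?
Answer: $- \frac{17161}{4} \approx -4290.3$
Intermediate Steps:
$Q = - \frac{115}{4}$ ($Q = \left(6 - \frac{1}{4}\right) \left(-5\right) = \frac{23}{4} \left(-5\right) = - \frac{115}{4} \approx -28.75$)
$l{\left(- 4 \left(1 + 0\right) \right)} R{\left(Q 1 \right)} = - 4 \left(1 + 0\right) \left(-4 - \frac{115}{4}\right)^{2} = \left(-4\right) 1 \left(-4 - \frac{115}{4}\right)^{2} = - 4 \left(- \frac{131}{4}\right)^{2} = \left(-4\right) \frac{17161}{16} = - \frac{17161}{4}$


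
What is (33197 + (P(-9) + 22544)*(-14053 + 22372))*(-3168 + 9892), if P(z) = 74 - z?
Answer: 1265908720040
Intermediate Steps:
(33197 + (P(-9) + 22544)*(-14053 + 22372))*(-3168 + 9892) = (33197 + ((74 - 1*(-9)) + 22544)*(-14053 + 22372))*(-3168 + 9892) = (33197 + ((74 + 9) + 22544)*8319)*6724 = (33197 + (83 + 22544)*8319)*6724 = (33197 + 22627*8319)*6724 = (33197 + 188234013)*6724 = 188267210*6724 = 1265908720040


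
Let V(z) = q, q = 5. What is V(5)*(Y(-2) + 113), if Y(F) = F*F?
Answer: 585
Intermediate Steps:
Y(F) = F²
V(z) = 5
V(5)*(Y(-2) + 113) = 5*((-2)² + 113) = 5*(4 + 113) = 5*117 = 585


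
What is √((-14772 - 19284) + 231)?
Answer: 5*I*√1353 ≈ 183.92*I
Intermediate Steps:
√((-14772 - 19284) + 231) = √(-34056 + 231) = √(-33825) = 5*I*√1353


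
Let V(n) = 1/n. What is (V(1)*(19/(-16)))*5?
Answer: -95/16 ≈ -5.9375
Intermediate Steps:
V(n) = 1/n
(V(1)*(19/(-16)))*5 = ((19/(-16))/1)*5 = (1*(19*(-1/16)))*5 = (1*(-19/16))*5 = -19/16*5 = -95/16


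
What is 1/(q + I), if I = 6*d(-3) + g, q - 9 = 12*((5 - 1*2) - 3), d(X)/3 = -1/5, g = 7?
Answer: 5/62 ≈ 0.080645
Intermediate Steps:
d(X) = -3/5 (d(X) = 3*(-1/5) = -3/5)
q = 9 (q = 9 + 12*((5 - 1*2) - 3) = 9 + 12*((5 - 2) - 3) = 9 + 12*(3 - 3) = 9 + 12*0 = 9 + 0 = 9)
I = 17/5 (I = 6*(-3/5) + 7 = -18/5 + 7 = 17/5 ≈ 3.4000)
1/(q + I) = 1/(9 + 17/5) = 1/(62/5) = 5/62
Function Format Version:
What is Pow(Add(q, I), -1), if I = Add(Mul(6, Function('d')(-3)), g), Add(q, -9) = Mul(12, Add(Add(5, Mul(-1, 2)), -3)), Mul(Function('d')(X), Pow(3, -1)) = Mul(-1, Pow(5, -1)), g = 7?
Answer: Rational(5, 62) ≈ 0.080645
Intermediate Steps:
Function('d')(X) = Rational(-3, 5) (Function('d')(X) = Mul(3, Mul(-1, Pow(5, -1))) = Mul(3, Mul(-1, Rational(1, 5))) = Mul(3, Rational(-1, 5)) = Rational(-3, 5))
q = 9 (q = Add(9, Mul(12, Add(Add(5, Mul(-1, 2)), -3))) = Add(9, Mul(12, Add(Add(5, -2), -3))) = Add(9, Mul(12, Add(3, -3))) = Add(9, Mul(12, 0)) = Add(9, 0) = 9)
I = Rational(17, 5) (I = Add(Mul(6, Rational(-3, 5)), 7) = Add(Rational(-18, 5), 7) = Rational(17, 5) ≈ 3.4000)
Pow(Add(q, I), -1) = Pow(Add(9, Rational(17, 5)), -1) = Pow(Rational(62, 5), -1) = Rational(5, 62)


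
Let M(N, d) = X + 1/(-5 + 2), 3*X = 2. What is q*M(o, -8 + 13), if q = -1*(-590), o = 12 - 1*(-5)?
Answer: 590/3 ≈ 196.67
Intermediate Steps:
X = ⅔ (X = (⅓)*2 = ⅔ ≈ 0.66667)
o = 17 (o = 12 + 5 = 17)
q = 590
M(N, d) = ⅓ (M(N, d) = ⅔ + 1/(-5 + 2) = ⅔ + 1/(-3) = ⅔ - ⅓ = ⅓)
q*M(o, -8 + 13) = 590*(⅓) = 590/3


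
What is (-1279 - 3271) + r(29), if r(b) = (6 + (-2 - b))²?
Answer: -3925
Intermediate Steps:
r(b) = (4 - b)²
(-1279 - 3271) + r(29) = (-1279 - 3271) + (-4 + 29)² = -4550 + 25² = -4550 + 625 = -3925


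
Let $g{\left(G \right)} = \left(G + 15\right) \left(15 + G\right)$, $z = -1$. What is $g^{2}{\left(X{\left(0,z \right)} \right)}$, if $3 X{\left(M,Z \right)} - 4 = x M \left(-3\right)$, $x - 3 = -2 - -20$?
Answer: $\frac{5764801}{81} \approx 71170.0$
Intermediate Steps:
$x = 21$ ($x = 3 - -18 = 3 + \left(-2 + 20\right) = 3 + 18 = 21$)
$X{\left(M,Z \right)} = \frac{4}{3} - 21 M$ ($X{\left(M,Z \right)} = \frac{4}{3} + \frac{21 M \left(-3\right)}{3} = \frac{4}{3} + \frac{\left(-63\right) M}{3} = \frac{4}{3} - 21 M$)
$g{\left(G \right)} = \left(15 + G\right)^{2}$ ($g{\left(G \right)} = \left(15 + G\right) \left(15 + G\right) = \left(15 + G\right)^{2}$)
$g^{2}{\left(X{\left(0,z \right)} \right)} = \left(\left(15 + \left(\frac{4}{3} - 0\right)\right)^{2}\right)^{2} = \left(\left(15 + \left(\frac{4}{3} + 0\right)\right)^{2}\right)^{2} = \left(\left(15 + \frac{4}{3}\right)^{2}\right)^{2} = \left(\left(\frac{49}{3}\right)^{2}\right)^{2} = \left(\frac{2401}{9}\right)^{2} = \frac{5764801}{81}$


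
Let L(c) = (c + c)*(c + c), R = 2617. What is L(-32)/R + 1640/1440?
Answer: 254753/94212 ≈ 2.7040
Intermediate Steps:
L(c) = 4*c**2 (L(c) = (2*c)*(2*c) = 4*c**2)
L(-32)/R + 1640/1440 = (4*(-32)**2)/2617 + 1640/1440 = (4*1024)*(1/2617) + 1640*(1/1440) = 4096*(1/2617) + 41/36 = 4096/2617 + 41/36 = 254753/94212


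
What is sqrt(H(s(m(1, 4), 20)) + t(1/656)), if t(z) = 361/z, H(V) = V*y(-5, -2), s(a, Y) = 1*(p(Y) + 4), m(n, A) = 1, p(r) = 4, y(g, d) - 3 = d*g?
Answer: 2*sqrt(59230) ≈ 486.74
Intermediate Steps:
y(g, d) = 3 + d*g
s(a, Y) = 8 (s(a, Y) = 1*(4 + 4) = 1*8 = 8)
H(V) = 13*V (H(V) = V*(3 - 2*(-5)) = V*(3 + 10) = V*13 = 13*V)
sqrt(H(s(m(1, 4), 20)) + t(1/656)) = sqrt(13*8 + 361/(1/656)) = sqrt(104 + 361/(1/656)) = sqrt(104 + 361*656) = sqrt(104 + 236816) = sqrt(236920) = 2*sqrt(59230)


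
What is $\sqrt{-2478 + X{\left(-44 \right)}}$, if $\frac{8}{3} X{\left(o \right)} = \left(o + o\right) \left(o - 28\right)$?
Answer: $i \sqrt{102} \approx 10.1 i$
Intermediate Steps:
$X{\left(o \right)} = \frac{3 o \left(-28 + o\right)}{4}$ ($X{\left(o \right)} = \frac{3 \left(o + o\right) \left(o - 28\right)}{8} = \frac{3 \cdot 2 o \left(-28 + o\right)}{8} = \frac{3 o \left(-28 + o\right)}{4}$)
$\sqrt{-2478 + X{\left(-44 \right)}} = \sqrt{-2478 + \frac{3}{4} \left(-44\right) \left(-28 - 44\right)} = \sqrt{-2478 + \frac{3}{4} \left(-44\right) \left(-72\right)} = \sqrt{-2478 + 2376} = \sqrt{-102} = i \sqrt{102}$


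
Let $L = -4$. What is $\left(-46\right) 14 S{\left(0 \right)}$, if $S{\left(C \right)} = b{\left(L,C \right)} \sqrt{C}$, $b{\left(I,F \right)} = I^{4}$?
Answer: $0$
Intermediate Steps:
$S{\left(C \right)} = 256 \sqrt{C}$ ($S{\left(C \right)} = \left(-4\right)^{4} \sqrt{C} = 256 \sqrt{C}$)
$\left(-46\right) 14 S{\left(0 \right)} = \left(-46\right) 14 \cdot 256 \sqrt{0} = - 644 \cdot 256 \cdot 0 = \left(-644\right) 0 = 0$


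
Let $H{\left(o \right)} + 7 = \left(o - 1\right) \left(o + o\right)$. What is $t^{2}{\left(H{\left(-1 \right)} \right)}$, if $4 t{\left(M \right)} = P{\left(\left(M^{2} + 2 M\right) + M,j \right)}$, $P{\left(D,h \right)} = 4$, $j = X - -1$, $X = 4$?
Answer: $1$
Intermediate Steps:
$j = 5$ ($j = 4 - -1 = 4 + 1 = 5$)
$H{\left(o \right)} = -7 + 2 o \left(-1 + o\right)$ ($H{\left(o \right)} = -7 + \left(o - 1\right) \left(o + o\right) = -7 + \left(-1 + o\right) 2 o = -7 + 2 o \left(-1 + o\right)$)
$t{\left(M \right)} = 1$ ($t{\left(M \right)} = \frac{1}{4} \cdot 4 = 1$)
$t^{2}{\left(H{\left(-1 \right)} \right)} = 1^{2} = 1$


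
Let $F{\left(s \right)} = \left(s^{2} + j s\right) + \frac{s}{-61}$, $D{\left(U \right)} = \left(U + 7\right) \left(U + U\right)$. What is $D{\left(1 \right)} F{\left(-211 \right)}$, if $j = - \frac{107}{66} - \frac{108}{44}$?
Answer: $\frac{1461742168}{2013} \approx 7.2615 \cdot 10^{5}$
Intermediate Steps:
$D{\left(U \right)} = 2 U \left(7 + U\right)$ ($D{\left(U \right)} = \left(7 + U\right) 2 U = 2 U \left(7 + U\right)$)
$j = - \frac{269}{66}$ ($j = \left(-107\right) \frac{1}{66} - \frac{27}{11} = - \frac{107}{66} - \frac{27}{11} = - \frac{269}{66} \approx -4.0758$)
$F{\left(s \right)} = s^{2} - \frac{16475 s}{4026}$ ($F{\left(s \right)} = \left(s^{2} - \frac{269 s}{66}\right) + \frac{s}{-61} = \left(s^{2} - \frac{269 s}{66}\right) + s \left(- \frac{1}{61}\right) = \left(s^{2} - \frac{269 s}{66}\right) - \frac{s}{61} = s^{2} - \frac{16475 s}{4026}$)
$D{\left(1 \right)} F{\left(-211 \right)} = 2 \cdot 1 \left(7 + 1\right) \frac{1}{4026} \left(-211\right) \left(-16475 + 4026 \left(-211\right)\right) = 2 \cdot 1 \cdot 8 \cdot \frac{1}{4026} \left(-211\right) \left(-16475 - 849486\right) = 16 \cdot \frac{1}{4026} \left(-211\right) \left(-865961\right) = 16 \cdot \frac{182717771}{4026} = \frac{1461742168}{2013}$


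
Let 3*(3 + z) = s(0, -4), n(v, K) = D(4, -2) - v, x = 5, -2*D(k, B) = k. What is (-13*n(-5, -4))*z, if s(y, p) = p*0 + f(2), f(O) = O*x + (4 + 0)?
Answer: -65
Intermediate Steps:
D(k, B) = -k/2
n(v, K) = -2 - v (n(v, K) = -½*4 - v = -2 - v)
f(O) = 4 + 5*O (f(O) = O*5 + (4 + 0) = 5*O + 4 = 4 + 5*O)
s(y, p) = 14 (s(y, p) = p*0 + (4 + 5*2) = 0 + (4 + 10) = 0 + 14 = 14)
z = 5/3 (z = -3 + (⅓)*14 = -3 + 14/3 = 5/3 ≈ 1.6667)
(-13*n(-5, -4))*z = -13*(-2 - 1*(-5))*(5/3) = -13*(-2 + 5)*(5/3) = -13*3*(5/3) = -39*5/3 = -65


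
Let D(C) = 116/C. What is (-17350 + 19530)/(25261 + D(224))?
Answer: 24416/282929 ≈ 0.086297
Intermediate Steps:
(-17350 + 19530)/(25261 + D(224)) = (-17350 + 19530)/(25261 + 116/224) = 2180/(25261 + 116*(1/224)) = 2180/(25261 + 29/56) = 2180/(1414645/56) = 2180*(56/1414645) = 24416/282929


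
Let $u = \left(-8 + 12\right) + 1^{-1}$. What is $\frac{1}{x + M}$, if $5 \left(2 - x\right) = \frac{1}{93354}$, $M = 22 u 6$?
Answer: $\frac{466770}{309001739} \approx 0.0015106$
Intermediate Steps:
$u = 5$ ($u = 4 + 1 = 5$)
$M = 660$ ($M = 22 \cdot 5 \cdot 6 = 110 \cdot 6 = 660$)
$x = \frac{933539}{466770}$ ($x = 2 - \frac{1}{5 \cdot 93354} = 2 - \frac{1}{466770} = \frac{933539}{466770} \approx 2.0$)
$\frac{1}{x + M} = \frac{1}{\frac{933539}{466770} + 660} = \frac{1}{\frac{309001739}{466770}} = \frac{466770}{309001739}$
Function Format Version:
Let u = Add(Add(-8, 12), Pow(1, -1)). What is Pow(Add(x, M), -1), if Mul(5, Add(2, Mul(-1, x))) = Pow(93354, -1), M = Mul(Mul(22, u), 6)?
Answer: Rational(466770, 309001739) ≈ 0.0015106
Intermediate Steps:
u = 5 (u = Add(4, 1) = 5)
M = 660 (M = Mul(Mul(22, 5), 6) = Mul(110, 6) = 660)
x = Rational(933539, 466770) (x = Add(2, Mul(Rational(-1, 5), Pow(93354, -1))) = Add(2, Mul(Rational(-1, 5), Rational(1, 93354))) = Add(2, Rational(-1, 466770)) = Rational(933539, 466770) ≈ 2.0000)
Pow(Add(x, M), -1) = Pow(Add(Rational(933539, 466770), 660), -1) = Pow(Rational(309001739, 466770), -1) = Rational(466770, 309001739)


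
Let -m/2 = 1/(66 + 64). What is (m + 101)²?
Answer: 43086096/4225 ≈ 10198.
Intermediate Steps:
m = -1/65 (m = -2/(66 + 64) = -2/130 = -2*1/130 = -1/65 ≈ -0.015385)
(m + 101)² = (-1/65 + 101)² = (6564/65)² = 43086096/4225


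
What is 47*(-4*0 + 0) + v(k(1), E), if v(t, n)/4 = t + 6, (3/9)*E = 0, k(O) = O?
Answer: 28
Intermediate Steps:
E = 0 (E = 3*0 = 0)
v(t, n) = 24 + 4*t (v(t, n) = 4*(t + 6) = 4*(6 + t) = 24 + 4*t)
47*(-4*0 + 0) + v(k(1), E) = 47*(-4*0 + 0) + (24 + 4*1) = 47*(0 + 0) + (24 + 4) = 47*0 + 28 = 0 + 28 = 28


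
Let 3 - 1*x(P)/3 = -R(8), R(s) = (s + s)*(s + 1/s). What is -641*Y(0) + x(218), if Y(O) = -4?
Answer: 2963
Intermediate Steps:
R(s) = 2*s*(s + 1/s) (R(s) = (2*s)*(s + 1/s) = 2*s*(s + 1/s))
x(P) = 399 (x(P) = 9 - (-3)*(2 + 2*8**2) = 9 - (-3)*(2 + 2*64) = 9 - (-3)*(2 + 128) = 9 - (-3)*130 = 9 - 3*(-130) = 9 + 390 = 399)
-641*Y(0) + x(218) = -641*(-4) + 399 = 2564 + 399 = 2963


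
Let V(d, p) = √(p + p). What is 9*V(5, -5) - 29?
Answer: -29 + 9*I*√10 ≈ -29.0 + 28.461*I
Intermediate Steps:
V(d, p) = √2*√p (V(d, p) = √(2*p) = √2*√p)
9*V(5, -5) - 29 = 9*(√2*√(-5)) - 29 = 9*(√2*(I*√5)) - 29 = 9*(I*√10) - 29 = 9*I*√10 - 29 = -29 + 9*I*√10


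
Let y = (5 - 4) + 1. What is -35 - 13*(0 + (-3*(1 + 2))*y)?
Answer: 199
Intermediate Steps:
y = 2 (y = 1 + 1 = 2)
-35 - 13*(0 + (-3*(1 + 2))*y) = -35 - 13*(0 - 3*(1 + 2)*2) = -35 - 13*(0 - 3*3*2) = -35 - 13*(0 - 9*2) = -35 - 13*(0 - 18) = -35 - 13*(-18) = -35 + 234 = 199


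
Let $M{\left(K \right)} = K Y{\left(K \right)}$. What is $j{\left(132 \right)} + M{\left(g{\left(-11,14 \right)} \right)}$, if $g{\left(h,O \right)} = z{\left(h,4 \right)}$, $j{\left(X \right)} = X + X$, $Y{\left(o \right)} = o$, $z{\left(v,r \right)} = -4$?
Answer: $280$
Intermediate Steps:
$j{\left(X \right)} = 2 X$
$g{\left(h,O \right)} = -4$
$M{\left(K \right)} = K^{2}$ ($M{\left(K \right)} = K K = K^{2}$)
$j{\left(132 \right)} + M{\left(g{\left(-11,14 \right)} \right)} = 2 \cdot 132 + \left(-4\right)^{2} = 264 + 16 = 280$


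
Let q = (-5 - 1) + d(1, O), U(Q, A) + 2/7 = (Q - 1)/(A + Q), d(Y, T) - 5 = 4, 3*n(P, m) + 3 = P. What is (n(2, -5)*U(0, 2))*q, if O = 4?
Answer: 11/14 ≈ 0.78571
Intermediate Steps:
n(P, m) = -1 + P/3
d(Y, T) = 9 (d(Y, T) = 5 + 4 = 9)
U(Q, A) = -2/7 + (-1 + Q)/(A + Q) (U(Q, A) = -2/7 + (Q - 1)/(A + Q) = -2/7 + (-1 + Q)/(A + Q))
q = 3 (q = (-5 - 1) + 9 = -6 + 9 = 3)
(n(2, -5)*U(0, 2))*q = ((-1 + (⅓)*2)*((-7 - 2*2 + 5*0)/(7*(2 + 0))))*3 = ((-1 + ⅔)*((⅐)*(-7 - 4 + 0)/2))*3 = -(-11)/(21*2)*3 = -⅓*(-11/14)*3 = (11/42)*3 = 11/14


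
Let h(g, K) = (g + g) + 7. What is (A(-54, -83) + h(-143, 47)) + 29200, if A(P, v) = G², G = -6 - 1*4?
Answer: 29021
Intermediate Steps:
G = -10 (G = -6 - 4 = -10)
h(g, K) = 7 + 2*g (h(g, K) = 2*g + 7 = 7 + 2*g)
A(P, v) = 100 (A(P, v) = (-10)² = 100)
(A(-54, -83) + h(-143, 47)) + 29200 = (100 + (7 + 2*(-143))) + 29200 = (100 + (7 - 286)) + 29200 = (100 - 279) + 29200 = -179 + 29200 = 29021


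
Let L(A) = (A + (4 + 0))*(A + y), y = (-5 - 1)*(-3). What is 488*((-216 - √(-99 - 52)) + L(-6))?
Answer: -117120 - 488*I*√151 ≈ -1.1712e+5 - 5996.6*I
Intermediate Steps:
y = 18 (y = -6*(-3) = 18)
L(A) = (4 + A)*(18 + A) (L(A) = (A + (4 + 0))*(A + 18) = (A + 4)*(18 + A) = (4 + A)*(18 + A))
488*((-216 - √(-99 - 52)) + L(-6)) = 488*((-216 - √(-99 - 52)) + (72 + (-6)² + 22*(-6))) = 488*((-216 - √(-151)) + (72 + 36 - 132)) = 488*((-216 - I*√151) - 24) = 488*(-240 - I*√151) = -117120 - 488*I*√151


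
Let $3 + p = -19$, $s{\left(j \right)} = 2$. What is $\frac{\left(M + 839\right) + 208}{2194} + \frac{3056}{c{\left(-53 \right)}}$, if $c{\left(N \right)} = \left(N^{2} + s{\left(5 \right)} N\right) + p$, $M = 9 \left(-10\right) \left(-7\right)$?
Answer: $\frac{11200901}{5882114} \approx 1.9042$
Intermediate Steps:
$p = -22$ ($p = -3 - 19 = -22$)
$M = 630$ ($M = \left(-90\right) \left(-7\right) = 630$)
$c{\left(N \right)} = -22 + N^{2} + 2 N$ ($c{\left(N \right)} = \left(N^{2} + 2 N\right) - 22 = -22 + N^{2} + 2 N$)
$\frac{\left(M + 839\right) + 208}{2194} + \frac{3056}{c{\left(-53 \right)}} = \frac{\left(630 + 839\right) + 208}{2194} + \frac{3056}{-22 + \left(-53\right)^{2} + 2 \left(-53\right)} = \left(1469 + 208\right) \frac{1}{2194} + \frac{3056}{-22 + 2809 - 106} = 1677 \cdot \frac{1}{2194} + \frac{3056}{2681} = \frac{1677}{2194} + 3056 \cdot \frac{1}{2681} = \frac{1677}{2194} + \frac{3056}{2681} = \frac{11200901}{5882114}$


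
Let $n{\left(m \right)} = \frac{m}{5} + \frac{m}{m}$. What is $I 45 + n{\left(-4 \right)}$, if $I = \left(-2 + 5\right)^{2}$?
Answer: $\frac{2026}{5} \approx 405.2$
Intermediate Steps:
$I = 9$ ($I = 3^{2} = 9$)
$n{\left(m \right)} = 1 + \frac{m}{5}$ ($n{\left(m \right)} = m \frac{1}{5} + 1 = \frac{m}{5} + 1 = 1 + \frac{m}{5}$)
$I 45 + n{\left(-4 \right)} = 9 \cdot 45 + \left(1 + \frac{1}{5} \left(-4\right)\right) = 405 + \left(1 - \frac{4}{5}\right) = 405 + \frac{1}{5} = \frac{2026}{5}$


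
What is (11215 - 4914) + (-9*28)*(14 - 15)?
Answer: 6553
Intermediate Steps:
(11215 - 4914) + (-9*28)*(14 - 15) = 6301 - 252*(-1) = 6301 + 252 = 6553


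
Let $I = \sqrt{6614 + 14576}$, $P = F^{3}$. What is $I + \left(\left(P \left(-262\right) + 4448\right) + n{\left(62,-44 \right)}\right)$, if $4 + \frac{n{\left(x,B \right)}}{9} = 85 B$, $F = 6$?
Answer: $-85840 + \sqrt{21190} \approx -85694.0$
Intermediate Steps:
$n{\left(x,B \right)} = -36 + 765 B$ ($n{\left(x,B \right)} = -36 + 9 \cdot 85 B = -36 + 765 B$)
$P = 216$ ($P = 6^{3} = 216$)
$I = \sqrt{21190} \approx 145.57$
$I + \left(\left(P \left(-262\right) + 4448\right) + n{\left(62,-44 \right)}\right) = \sqrt{21190} + \left(\left(216 \left(-262\right) + 4448\right) + \left(-36 + 765 \left(-44\right)\right)\right) = \sqrt{21190} + \left(\left(-56592 + 4448\right) - 33696\right) = \sqrt{21190} - 85840 = -85840 + \sqrt{21190}$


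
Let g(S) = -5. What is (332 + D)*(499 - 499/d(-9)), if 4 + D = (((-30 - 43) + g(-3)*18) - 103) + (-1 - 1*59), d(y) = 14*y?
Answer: 63373/63 ≈ 1005.9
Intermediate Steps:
D = -330 (D = -4 + ((((-30 - 43) - 5*18) - 103) + (-1 - 1*59)) = -4 + (((-73 - 90) - 103) + (-1 - 59)) = -4 + ((-163 - 103) - 60) = -4 + (-266 - 60) = -4 - 326 = -330)
(332 + D)*(499 - 499/d(-9)) = (332 - 330)*(499 - 499/(14*(-9))) = 2*(499 - 499/(-126)) = 2*(499 - 499*(-1/126)) = 2*(499 + 499/126) = 2*(63373/126) = 63373/63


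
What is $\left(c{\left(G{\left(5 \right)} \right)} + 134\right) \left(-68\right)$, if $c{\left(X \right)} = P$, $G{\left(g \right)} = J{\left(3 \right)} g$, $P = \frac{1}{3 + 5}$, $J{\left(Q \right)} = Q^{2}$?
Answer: $- \frac{18241}{2} \approx -9120.5$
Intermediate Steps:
$P = \frac{1}{8} \approx 0.125$
$G{\left(g \right)} = 9 g$ ($G{\left(g \right)} = 3^{2} g = 9 g$)
$c{\left(X \right)} = \frac{1}{8}$
$\left(c{\left(G{\left(5 \right)} \right)} + 134\right) \left(-68\right) = \left(\frac{1}{8} + 134\right) \left(-68\right) = \frac{1073}{8} \left(-68\right) = - \frac{18241}{2}$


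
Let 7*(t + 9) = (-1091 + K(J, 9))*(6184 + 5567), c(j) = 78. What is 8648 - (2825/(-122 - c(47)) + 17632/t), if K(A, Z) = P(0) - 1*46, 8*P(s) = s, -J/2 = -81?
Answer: 462937369771/53443800 ≈ 8662.1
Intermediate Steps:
J = 162 (J = -2*(-81) = 162)
P(s) = s/8
K(A, Z) = -46 (K(A, Z) = (⅛)*0 - 1*46 = 0 - 46 = -46)
t = -13360950/7 (t = -9 + ((-1091 - 46)*(6184 + 5567))/7 = -9 + (-1137*11751)/7 = -9 + (⅐)*(-13360887) = -9 - 13360887/7 = -13360950/7 ≈ -1.9087e+6)
8648 - (2825/(-122 - c(47)) + 17632/t) = 8648 - (2825/(-122 - 1*78) + 17632/(-13360950/7)) = 8648 - (2825/(-122 - 78) + 17632*(-7/13360950)) = 8648 - (2825/(-200) - 61712/6680475) = 8648 - (2825*(-1/200) - 61712/6680475) = 8648 - (-113/8 - 61712/6680475) = 8648 - 1*(-755387371/53443800) = 8648 + 755387371/53443800 = 462937369771/53443800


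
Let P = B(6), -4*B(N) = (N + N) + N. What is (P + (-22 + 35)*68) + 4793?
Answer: 11345/2 ≈ 5672.5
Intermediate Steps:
B(N) = -3*N/4 (B(N) = -((N + N) + N)/4 = -(2*N + N)/4 = -3*N/4)
P = -9/2 (P = -¾*6 = -9/2 ≈ -4.5000)
(P + (-22 + 35)*68) + 4793 = (-9/2 + (-22 + 35)*68) + 4793 = (-9/2 + 13*68) + 4793 = (-9/2 + 884) + 4793 = 1759/2 + 4793 = 11345/2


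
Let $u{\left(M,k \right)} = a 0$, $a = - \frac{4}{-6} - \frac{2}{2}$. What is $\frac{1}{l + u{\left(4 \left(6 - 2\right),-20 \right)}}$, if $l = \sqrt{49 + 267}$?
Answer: $\frac{\sqrt{79}}{158} \approx 0.056254$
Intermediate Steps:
$a = - \frac{1}{3}$ ($a = \left(-4\right) \left(- \frac{1}{6}\right) - 1 = \frac{2}{3} - 1 = - \frac{1}{3} \approx -0.33333$)
$l = 2 \sqrt{79}$ ($l = \sqrt{316} = 2 \sqrt{79} \approx 17.776$)
$u{\left(M,k \right)} = 0$ ($u{\left(M,k \right)} = \left(- \frac{1}{3}\right) 0 = 0$)
$\frac{1}{l + u{\left(4 \left(6 - 2\right),-20 \right)}} = \frac{1}{2 \sqrt{79} + 0} = \frac{1}{2 \sqrt{79}} = \frac{\sqrt{79}}{158}$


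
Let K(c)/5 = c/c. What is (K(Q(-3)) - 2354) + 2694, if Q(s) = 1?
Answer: 345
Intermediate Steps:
K(c) = 5 (K(c) = 5*(c/c) = 5*1 = 5)
(K(Q(-3)) - 2354) + 2694 = (5 - 2354) + 2694 = -2349 + 2694 = 345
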